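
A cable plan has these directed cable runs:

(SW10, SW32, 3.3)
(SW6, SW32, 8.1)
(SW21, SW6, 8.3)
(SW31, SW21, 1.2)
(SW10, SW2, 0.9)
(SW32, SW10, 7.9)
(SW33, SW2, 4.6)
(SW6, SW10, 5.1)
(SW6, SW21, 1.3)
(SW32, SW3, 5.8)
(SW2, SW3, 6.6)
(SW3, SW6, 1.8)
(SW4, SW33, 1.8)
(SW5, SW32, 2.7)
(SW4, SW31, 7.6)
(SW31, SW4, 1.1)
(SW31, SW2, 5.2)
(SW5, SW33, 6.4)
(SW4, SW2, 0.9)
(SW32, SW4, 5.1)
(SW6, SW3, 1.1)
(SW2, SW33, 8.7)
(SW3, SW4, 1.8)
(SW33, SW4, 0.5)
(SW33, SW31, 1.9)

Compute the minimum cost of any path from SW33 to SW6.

Shortest distances from SW33:
SW33: 0
SW4: 0.5  (via SW33)
SW2: 1.4  (via SW4)
SW31: 1.9  (via SW33)
SW21: 3.1  (via SW31)
SW3: 8  (via SW2)
SW6: 9.8  (via SW3)
Shortest route: SW33 → SW4 → SW2 → SW3 → SW6 = 9.8.

9.8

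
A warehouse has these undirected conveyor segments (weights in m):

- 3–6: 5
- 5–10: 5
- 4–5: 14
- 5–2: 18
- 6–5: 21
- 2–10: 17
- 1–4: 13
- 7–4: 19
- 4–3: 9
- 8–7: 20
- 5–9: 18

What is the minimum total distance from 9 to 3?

Running Dijkstra from 9:
9: 0
5: 18  (via 9)
10: 23  (via 5)
4: 32  (via 5)
2: 36  (via 5)
6: 39  (via 5)
3: 41  (via 4)
Shortest route: 9 → 5 → 4 → 3 = 41 m.

41 m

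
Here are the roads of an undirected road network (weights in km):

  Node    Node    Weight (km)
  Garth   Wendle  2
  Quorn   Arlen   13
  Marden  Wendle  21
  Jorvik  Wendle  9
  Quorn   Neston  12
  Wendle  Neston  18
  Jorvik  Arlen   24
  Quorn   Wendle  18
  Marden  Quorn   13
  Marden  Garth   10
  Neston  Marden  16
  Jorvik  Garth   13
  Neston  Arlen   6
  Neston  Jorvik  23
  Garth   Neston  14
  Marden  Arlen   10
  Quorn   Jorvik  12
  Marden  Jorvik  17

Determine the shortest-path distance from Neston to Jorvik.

Compare a few routes:
Neston - Garth - Wendle - Jorvik: 14+2+9 = 25
Neston - Garth - Jorvik: 14+13 = 27
Neston - Jorvik: 23 = 23
Neston - Quorn - Jorvik: 12+12 = 24
Cheapest is Neston - Jorvik at 23 km.

23 km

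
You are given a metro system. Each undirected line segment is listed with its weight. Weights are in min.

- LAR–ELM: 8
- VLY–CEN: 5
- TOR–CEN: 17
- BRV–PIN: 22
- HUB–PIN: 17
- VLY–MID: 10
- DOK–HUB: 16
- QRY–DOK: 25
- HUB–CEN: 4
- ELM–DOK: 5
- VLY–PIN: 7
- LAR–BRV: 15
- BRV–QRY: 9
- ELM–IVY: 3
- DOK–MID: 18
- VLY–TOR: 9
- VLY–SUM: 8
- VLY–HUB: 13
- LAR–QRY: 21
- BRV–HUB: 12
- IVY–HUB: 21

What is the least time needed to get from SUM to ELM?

38 min

Candidate routes:
SUM → VLY → MID → DOK → ELM: 8+10+18+5 = 41
SUM → VLY → CEN → HUB → DOK → ELM: 8+5+4+16+5 = 38
The minimum is 38 min via SUM → VLY → CEN → HUB → DOK → ELM.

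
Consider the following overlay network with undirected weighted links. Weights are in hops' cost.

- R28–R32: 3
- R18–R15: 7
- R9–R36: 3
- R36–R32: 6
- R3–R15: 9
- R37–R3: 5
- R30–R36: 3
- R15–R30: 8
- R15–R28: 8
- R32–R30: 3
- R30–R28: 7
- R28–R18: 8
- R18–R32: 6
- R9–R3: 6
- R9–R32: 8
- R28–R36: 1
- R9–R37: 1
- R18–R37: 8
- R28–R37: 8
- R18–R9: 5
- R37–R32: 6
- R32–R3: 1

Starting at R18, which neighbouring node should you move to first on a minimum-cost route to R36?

Enumerating some paths:
R18 → R9 → R36: 5+3 = 8
R18 → R28 → R36: 8+1 = 9
Cheapest is R18 → R9 → R36 at 8 hops' cost.
So from R18 the first move is to R9.

R9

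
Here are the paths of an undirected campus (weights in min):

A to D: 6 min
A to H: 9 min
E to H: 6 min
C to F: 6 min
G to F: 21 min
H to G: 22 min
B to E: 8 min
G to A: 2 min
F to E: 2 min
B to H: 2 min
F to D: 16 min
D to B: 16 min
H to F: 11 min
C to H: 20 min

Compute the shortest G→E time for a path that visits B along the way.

Shortest G→B: G–A–H–B = 13
Shortest B→E: B–E = 8
Total via B: 13 + 8 = 21 min.

21 min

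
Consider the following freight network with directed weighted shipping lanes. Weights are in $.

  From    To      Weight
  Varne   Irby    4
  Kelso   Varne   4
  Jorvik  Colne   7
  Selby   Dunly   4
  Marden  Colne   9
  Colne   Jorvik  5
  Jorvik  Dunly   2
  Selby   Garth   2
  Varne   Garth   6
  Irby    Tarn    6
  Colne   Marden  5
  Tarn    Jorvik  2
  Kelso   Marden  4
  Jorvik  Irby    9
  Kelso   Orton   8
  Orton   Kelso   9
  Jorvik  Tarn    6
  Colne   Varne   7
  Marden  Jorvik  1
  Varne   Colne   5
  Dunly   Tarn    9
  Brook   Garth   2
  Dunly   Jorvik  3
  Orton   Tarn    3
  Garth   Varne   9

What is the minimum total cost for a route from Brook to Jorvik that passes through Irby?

Best Brook to Irby: Brook–Garth–Varne–Irby costing 15
Shortest Irby→Jorvik: Irby–Tarn–Jorvik = 8
Total via Irby: 15 + 8 = $23.

$23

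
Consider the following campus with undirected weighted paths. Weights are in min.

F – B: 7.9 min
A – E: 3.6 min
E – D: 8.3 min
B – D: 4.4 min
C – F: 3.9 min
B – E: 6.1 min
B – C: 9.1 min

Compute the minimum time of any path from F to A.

17.6 min

Enumerating some paths:
F - C - B - E - A: 3.9+9.1+6.1+3.6 = 22.7
F - B - E - A: 7.9+6.1+3.6 = 17.6
Cheapest is F - B - E - A at 17.6 min.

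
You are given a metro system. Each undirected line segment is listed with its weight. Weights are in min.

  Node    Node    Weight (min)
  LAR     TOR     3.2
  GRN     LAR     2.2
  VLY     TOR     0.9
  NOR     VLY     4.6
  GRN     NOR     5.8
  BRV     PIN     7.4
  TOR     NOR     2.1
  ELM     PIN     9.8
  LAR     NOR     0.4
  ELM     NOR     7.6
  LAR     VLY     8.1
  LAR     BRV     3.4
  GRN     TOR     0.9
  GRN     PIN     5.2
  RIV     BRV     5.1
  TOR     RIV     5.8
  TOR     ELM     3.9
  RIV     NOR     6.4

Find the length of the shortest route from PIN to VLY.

Settle nodes by increasing distance from PIN:
PIN: 0
GRN: 5.2  (via PIN)
TOR: 6.1  (via GRN)
VLY: 7  (via TOR)
Shortest route: PIN–GRN–TOR–VLY = 7 min.

7 min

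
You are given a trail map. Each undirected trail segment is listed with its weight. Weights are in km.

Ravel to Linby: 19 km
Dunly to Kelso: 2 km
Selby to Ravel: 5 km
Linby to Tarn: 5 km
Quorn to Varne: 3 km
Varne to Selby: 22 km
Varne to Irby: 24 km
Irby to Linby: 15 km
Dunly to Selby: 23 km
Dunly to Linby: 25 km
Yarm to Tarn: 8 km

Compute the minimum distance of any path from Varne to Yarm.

Candidate routes:
Varne → Irby → Linby → Tarn → Yarm: 24+15+5+8 = 52
Varne → Selby → Ravel → Linby → Tarn → Yarm: 22+5+19+5+8 = 59
The minimum is 52 km via Varne → Irby → Linby → Tarn → Yarm.

52 km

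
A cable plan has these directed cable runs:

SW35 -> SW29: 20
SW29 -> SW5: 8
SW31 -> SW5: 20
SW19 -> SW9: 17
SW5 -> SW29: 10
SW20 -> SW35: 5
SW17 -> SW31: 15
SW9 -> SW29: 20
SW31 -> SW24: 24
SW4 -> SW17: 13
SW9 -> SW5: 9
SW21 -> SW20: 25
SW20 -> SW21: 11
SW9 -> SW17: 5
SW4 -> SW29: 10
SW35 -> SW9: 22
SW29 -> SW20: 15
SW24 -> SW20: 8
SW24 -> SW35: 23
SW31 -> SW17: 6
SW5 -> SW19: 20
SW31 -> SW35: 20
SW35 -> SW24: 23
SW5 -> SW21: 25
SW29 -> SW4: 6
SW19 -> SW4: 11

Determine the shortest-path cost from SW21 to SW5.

Running Dijkstra from SW21:
SW21: 0
SW20: 25  (via SW21)
SW35: 30  (via SW20)
SW29: 50  (via SW35)
SW9: 52  (via SW35)
SW24: 53  (via SW35)
SW4: 56  (via SW29)
SW17: 57  (via SW9)
SW5: 58  (via SW29)
Shortest route: SW21 → SW20 → SW35 → SW29 → SW5 = 58.

58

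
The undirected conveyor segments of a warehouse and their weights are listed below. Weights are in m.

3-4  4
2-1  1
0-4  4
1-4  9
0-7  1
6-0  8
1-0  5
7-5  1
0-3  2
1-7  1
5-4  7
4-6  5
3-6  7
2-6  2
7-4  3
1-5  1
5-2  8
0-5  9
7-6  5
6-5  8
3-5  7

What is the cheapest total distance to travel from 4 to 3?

4 m

Shortest distances from 4:
4: 0
7: 3  (via 4)
0: 4  (via 4)
1: 4  (via 7)
3: 4  (via 4)
Shortest route: 4 → 3 = 4 m.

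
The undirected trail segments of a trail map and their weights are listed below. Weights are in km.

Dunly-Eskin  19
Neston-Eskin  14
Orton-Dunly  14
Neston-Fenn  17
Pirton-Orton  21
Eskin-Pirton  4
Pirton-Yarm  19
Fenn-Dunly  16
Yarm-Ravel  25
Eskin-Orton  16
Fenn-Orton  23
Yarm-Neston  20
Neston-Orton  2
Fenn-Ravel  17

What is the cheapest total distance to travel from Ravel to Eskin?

Settle nodes by increasing distance from Ravel:
Ravel: 0
Fenn: 17  (via Ravel)
Yarm: 25  (via Ravel)
Dunly: 33  (via Fenn)
Neston: 34  (via Fenn)
Orton: 36  (via Neston)
Pirton: 44  (via Yarm)
Eskin: 48  (via Neston)
Shortest route: Ravel–Fenn–Neston–Eskin = 48 km.

48 km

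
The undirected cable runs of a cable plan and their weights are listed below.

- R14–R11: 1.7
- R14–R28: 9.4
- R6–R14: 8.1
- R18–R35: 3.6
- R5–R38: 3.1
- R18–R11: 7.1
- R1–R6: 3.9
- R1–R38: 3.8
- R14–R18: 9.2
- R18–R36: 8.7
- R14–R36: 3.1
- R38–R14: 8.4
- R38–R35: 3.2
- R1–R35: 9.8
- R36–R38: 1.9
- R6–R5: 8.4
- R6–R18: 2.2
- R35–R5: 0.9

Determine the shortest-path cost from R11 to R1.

10.5

Candidate routes:
R11 - R14 - R36 - R38 - R1: 1.7+3.1+1.9+3.8 = 10.5
R11 - R18 - R6 - R1: 7.1+2.2+3.9 = 13.2
R11 - R14 - R6 - R1: 1.7+8.1+3.9 = 13.7
The minimum is 10.5 via R11 - R14 - R36 - R38 - R1.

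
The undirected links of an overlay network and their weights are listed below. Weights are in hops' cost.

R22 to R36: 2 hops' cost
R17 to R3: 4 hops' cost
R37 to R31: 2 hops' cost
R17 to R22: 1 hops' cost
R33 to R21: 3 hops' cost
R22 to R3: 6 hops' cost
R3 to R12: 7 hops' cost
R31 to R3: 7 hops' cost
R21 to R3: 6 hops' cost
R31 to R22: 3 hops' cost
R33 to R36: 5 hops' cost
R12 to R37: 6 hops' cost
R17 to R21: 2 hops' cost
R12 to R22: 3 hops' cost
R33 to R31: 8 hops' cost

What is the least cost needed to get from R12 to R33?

Candidate routes:
R12 → R22 → R31 → R33: 3+3+8 = 14
R12 → R37 → R31 → R33: 6+2+8 = 16
R12 → R22 → R36 → R33: 3+2+5 = 10
R12 → R22 → R17 → R21 → R33: 3+1+2+3 = 9
Cheapest is R12 → R22 → R17 → R21 → R33 at 9 hops' cost.

9 hops' cost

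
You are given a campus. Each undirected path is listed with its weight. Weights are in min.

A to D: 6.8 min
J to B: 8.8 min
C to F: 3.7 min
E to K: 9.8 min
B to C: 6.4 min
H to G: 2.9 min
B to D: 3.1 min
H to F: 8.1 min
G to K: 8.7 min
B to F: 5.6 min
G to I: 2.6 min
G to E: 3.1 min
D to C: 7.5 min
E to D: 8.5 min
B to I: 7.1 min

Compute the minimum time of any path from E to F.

Compare a few routes:
E - G - H - F: 3.1+2.9+8.1 = 14.1
E - G - I - B - F: 3.1+2.6+7.1+5.6 = 18.4
E - D - B - F: 8.5+3.1+5.6 = 17.2
The minimum is 14.1 min via E - G - H - F.

14.1 min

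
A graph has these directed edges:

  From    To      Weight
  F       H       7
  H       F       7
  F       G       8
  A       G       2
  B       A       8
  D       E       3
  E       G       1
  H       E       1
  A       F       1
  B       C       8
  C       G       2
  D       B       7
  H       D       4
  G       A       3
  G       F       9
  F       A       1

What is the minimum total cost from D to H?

15

Enumerating some paths:
D → E → G → F → H: 3+1+9+7 = 20
D → E → G → A → F → H: 3+1+3+1+7 = 15
Cheapest is D → E → G → A → F → H at 15.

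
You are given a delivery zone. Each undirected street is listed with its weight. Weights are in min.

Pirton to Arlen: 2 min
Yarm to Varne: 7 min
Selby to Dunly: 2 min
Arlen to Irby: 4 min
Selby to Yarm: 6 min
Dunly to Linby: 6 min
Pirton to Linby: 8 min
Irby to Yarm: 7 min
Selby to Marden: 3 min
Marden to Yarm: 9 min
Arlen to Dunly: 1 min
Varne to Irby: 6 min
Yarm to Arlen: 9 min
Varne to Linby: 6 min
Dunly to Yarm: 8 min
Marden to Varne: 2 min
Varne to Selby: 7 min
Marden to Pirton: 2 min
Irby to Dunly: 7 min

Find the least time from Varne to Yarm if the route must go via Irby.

Shortest Varne→Irby: Varne–Irby = 6
Shortest Irby→Yarm: Irby–Yarm = 7
Total via Irby: 6 + 7 = 13 min.

13 min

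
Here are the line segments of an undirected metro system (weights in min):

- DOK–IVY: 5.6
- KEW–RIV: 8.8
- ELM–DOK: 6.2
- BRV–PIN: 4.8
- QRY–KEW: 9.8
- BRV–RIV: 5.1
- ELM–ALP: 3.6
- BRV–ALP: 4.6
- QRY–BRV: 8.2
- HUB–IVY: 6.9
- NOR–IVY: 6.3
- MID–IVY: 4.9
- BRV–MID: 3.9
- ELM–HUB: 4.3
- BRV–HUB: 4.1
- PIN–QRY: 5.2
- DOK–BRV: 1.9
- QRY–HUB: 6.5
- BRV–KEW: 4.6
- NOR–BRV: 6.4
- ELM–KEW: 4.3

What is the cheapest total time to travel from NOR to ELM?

Candidate routes:
NOR - BRV - DOK - ELM: 6.4+1.9+6.2 = 14.5
NOR - BRV - ALP - ELM: 6.4+4.6+3.6 = 14.6
The minimum is 14.5 min via NOR - BRV - DOK - ELM.

14.5 min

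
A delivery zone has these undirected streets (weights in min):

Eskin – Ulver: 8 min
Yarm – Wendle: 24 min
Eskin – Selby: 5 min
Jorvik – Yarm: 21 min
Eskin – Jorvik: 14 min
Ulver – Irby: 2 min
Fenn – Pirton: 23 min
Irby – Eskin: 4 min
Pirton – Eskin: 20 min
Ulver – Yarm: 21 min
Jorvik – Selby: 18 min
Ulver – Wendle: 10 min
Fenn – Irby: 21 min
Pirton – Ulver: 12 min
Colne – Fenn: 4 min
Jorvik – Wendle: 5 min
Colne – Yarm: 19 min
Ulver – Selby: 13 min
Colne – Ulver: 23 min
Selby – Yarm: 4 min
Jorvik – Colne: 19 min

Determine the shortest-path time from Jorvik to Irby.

Compare a few routes:
Jorvik → Wendle → Ulver → Irby: 5+10+2 = 17
Jorvik → Eskin → Ulver → Irby: 14+8+2 = 24
Jorvik → Eskin → Irby: 14+4 = 18
Cheapest is Jorvik → Wendle → Ulver → Irby at 17 min.

17 min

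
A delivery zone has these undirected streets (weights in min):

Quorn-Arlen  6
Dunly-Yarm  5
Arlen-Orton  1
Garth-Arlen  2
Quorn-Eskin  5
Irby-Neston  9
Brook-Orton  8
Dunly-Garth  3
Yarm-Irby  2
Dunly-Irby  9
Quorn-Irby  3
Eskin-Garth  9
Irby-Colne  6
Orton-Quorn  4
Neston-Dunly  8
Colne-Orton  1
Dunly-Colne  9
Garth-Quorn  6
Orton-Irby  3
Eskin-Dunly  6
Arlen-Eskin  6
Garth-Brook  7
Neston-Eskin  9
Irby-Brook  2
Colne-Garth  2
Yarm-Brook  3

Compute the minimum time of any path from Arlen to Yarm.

Compare a few routes:
Arlen - Orton - Irby - Brook - Yarm: 1+3+2+3 = 9
Arlen - Garth - Colne - Orton - Irby - Yarm: 2+2+1+3+2 = 10
Arlen - Orton - Irby - Yarm: 1+3+2 = 6
Cheapest is Arlen - Orton - Irby - Yarm at 6 min.

6 min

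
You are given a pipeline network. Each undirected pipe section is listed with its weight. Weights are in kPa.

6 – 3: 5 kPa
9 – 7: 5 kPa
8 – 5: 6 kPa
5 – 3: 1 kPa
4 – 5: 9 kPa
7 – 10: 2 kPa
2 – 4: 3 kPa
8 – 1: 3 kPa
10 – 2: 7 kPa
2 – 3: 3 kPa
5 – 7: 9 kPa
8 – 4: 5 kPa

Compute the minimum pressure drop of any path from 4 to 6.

11 kPa

Running Dijkstra from 4:
4: 0
2: 3  (via 4)
8: 5  (via 4)
3: 6  (via 2)
5: 7  (via 3)
1: 8  (via 8)
10: 10  (via 2)
6: 11  (via 3)
Shortest route: 4–2–3–6 = 11 kPa.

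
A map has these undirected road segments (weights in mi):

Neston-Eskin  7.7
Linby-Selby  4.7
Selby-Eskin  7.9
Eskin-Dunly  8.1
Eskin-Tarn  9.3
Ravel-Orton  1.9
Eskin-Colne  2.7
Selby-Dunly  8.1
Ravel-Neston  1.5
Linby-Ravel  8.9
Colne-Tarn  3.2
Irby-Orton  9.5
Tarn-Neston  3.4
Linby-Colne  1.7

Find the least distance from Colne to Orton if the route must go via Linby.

Shortest Colne→Linby: Colne → Linby = 1.7
Shortest Linby→Orton: Linby → Ravel → Orton = 10.8
Total via Linby: 1.7 + 10.8 = 12.5 mi.

12.5 mi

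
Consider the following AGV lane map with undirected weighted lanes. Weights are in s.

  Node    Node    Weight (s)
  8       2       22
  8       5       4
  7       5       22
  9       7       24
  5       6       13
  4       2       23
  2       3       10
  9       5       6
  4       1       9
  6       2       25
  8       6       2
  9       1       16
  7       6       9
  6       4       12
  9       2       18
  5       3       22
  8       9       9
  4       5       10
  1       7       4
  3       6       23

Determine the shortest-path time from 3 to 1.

36 s

Shortest distances from 3:
3: 0
2: 10  (via 3)
5: 22  (via 3)
6: 23  (via 3)
8: 25  (via 6)
9: 28  (via 2)
4: 32  (via 5)
7: 32  (via 6)
1: 36  (via 7)
Shortest route: 3 → 6 → 7 → 1 = 36 s.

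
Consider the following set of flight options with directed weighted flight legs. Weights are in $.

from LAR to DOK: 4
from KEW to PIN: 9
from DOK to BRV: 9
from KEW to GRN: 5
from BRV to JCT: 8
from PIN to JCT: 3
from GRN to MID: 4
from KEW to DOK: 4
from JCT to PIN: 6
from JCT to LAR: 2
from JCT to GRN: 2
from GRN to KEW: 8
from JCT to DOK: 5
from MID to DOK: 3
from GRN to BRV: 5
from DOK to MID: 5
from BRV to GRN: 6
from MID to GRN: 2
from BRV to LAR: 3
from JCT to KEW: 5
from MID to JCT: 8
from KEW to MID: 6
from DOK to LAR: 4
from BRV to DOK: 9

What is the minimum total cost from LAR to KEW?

$19

Running Dijkstra from LAR:
LAR: 0
DOK: 4  (via LAR)
MID: 9  (via DOK)
GRN: 11  (via MID)
BRV: 13  (via DOK)
JCT: 17  (via MID)
KEW: 19  (via GRN)
Shortest route: LAR–DOK–MID–GRN–KEW = $19.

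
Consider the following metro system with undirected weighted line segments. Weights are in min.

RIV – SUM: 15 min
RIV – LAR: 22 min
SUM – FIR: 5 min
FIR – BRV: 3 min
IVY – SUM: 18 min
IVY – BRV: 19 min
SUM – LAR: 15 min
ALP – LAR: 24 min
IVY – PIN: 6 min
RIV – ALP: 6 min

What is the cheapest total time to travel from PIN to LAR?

Compare a few routes:
PIN–IVY–BRV–FIR–SUM–LAR: 6+19+3+5+15 = 48
PIN–IVY–SUM–LAR: 6+18+15 = 39
Cheapest is PIN–IVY–SUM–LAR at 39 min.

39 min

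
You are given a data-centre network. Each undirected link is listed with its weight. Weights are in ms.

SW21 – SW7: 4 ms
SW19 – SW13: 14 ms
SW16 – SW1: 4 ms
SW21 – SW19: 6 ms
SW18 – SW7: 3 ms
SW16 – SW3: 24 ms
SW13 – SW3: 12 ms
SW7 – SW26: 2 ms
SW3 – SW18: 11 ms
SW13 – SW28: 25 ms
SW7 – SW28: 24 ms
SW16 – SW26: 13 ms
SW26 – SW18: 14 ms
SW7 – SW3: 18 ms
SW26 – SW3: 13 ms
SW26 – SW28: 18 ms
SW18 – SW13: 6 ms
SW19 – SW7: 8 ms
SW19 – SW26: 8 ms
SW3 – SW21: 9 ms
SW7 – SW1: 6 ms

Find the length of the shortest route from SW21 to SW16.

Compare a few routes:
SW21 → SW19 → SW7 → SW1 → SW16: 6+8+6+4 = 24
SW21 → SW7 → SW26 → SW16: 4+2+13 = 19
SW21 → SW7 → SW1 → SW16: 4+6+4 = 14
The minimum is 14 ms via SW21 → SW7 → SW1 → SW16.

14 ms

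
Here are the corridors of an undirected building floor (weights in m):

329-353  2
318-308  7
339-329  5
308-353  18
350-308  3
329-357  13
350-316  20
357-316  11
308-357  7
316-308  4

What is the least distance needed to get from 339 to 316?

29 m

Enumerating some paths:
339–329–357–316: 5+13+11 = 29
339–329–357–308–350–316: 5+13+7+3+20 = 48
339–329–353–308–357–316: 5+2+18+7+11 = 43
The minimum is 29 m via 339–329–357–316.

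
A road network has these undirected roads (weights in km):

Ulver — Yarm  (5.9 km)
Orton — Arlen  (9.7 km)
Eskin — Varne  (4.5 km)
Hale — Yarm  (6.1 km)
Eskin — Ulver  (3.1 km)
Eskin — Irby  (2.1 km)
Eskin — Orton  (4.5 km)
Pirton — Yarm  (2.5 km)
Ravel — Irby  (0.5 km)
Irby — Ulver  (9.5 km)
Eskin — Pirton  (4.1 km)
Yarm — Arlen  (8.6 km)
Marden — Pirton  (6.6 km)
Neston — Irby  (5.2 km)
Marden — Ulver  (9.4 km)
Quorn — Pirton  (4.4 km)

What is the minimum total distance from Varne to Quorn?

Running Dijkstra from Varne:
Varne: 0
Eskin: 4.5  (via Varne)
Irby: 6.6  (via Eskin)
Ravel: 7.1  (via Irby)
Ulver: 7.6  (via Eskin)
Pirton: 8.6  (via Eskin)
Orton: 9  (via Eskin)
Yarm: 11.1  (via Pirton)
Neston: 11.8  (via Irby)
Quorn: 13  (via Pirton)
Shortest route: Varne → Eskin → Pirton → Quorn = 13 km.

13 km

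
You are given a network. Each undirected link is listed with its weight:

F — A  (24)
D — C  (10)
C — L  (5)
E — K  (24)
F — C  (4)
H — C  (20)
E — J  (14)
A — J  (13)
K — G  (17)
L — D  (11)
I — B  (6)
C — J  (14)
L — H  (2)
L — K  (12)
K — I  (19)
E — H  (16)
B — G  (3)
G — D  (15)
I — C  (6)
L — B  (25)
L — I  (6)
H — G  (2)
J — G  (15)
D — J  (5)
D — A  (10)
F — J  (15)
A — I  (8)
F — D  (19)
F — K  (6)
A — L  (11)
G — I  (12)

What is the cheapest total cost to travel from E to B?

Shortest distances from E:
E: 0
J: 14  (via E)
H: 16  (via E)
G: 18  (via H)
L: 18  (via H)
D: 19  (via J)
B: 21  (via G)
Shortest route: E → H → G → B = 21.

21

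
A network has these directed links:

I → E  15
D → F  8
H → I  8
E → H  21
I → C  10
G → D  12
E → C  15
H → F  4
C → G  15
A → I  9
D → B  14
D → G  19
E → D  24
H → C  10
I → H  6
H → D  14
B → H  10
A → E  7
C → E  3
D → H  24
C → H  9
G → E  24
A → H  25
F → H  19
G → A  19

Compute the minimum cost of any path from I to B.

Shortest distances from I:
I: 0
H: 6  (via I)
C: 10  (via I)
F: 10  (via H)
E: 13  (via C)
D: 20  (via H)
G: 25  (via C)
B: 34  (via D)
Shortest route: I–H–D–B = 34.

34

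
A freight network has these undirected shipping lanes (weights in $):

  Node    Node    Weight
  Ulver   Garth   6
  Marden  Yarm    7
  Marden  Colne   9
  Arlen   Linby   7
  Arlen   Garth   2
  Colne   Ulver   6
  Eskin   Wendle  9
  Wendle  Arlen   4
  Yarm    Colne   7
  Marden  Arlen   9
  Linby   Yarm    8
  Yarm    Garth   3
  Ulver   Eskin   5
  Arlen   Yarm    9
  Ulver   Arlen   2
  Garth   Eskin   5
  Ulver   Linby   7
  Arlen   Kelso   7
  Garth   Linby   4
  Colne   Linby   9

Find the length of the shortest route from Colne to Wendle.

$12

Candidate routes:
Colne → Linby → Garth → Arlen → Wendle: 9+4+2+4 = 19
Colne → Ulver → Garth → Arlen → Wendle: 6+6+2+4 = 18
Colne → Yarm → Garth → Arlen → Wendle: 7+3+2+4 = 16
Colne → Ulver → Arlen → Wendle: 6+2+4 = 12
The minimum is $12 via Colne → Ulver → Arlen → Wendle.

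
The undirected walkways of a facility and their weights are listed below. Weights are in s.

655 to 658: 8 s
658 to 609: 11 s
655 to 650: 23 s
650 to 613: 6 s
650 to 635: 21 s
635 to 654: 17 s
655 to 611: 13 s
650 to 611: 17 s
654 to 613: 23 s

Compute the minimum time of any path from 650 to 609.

Shortest distances from 650:
650: 0
613: 6  (via 650)
611: 17  (via 650)
635: 21  (via 650)
655: 23  (via 650)
654: 29  (via 613)
658: 31  (via 655)
609: 42  (via 658)
Shortest route: 650 → 655 → 658 → 609 = 42 s.

42 s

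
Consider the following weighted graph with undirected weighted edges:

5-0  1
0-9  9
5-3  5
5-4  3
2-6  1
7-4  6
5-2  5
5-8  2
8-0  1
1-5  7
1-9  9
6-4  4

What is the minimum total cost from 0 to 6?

7

Candidate routes:
0 - 5 - 2 - 6: 1+5+1 = 7
0 - 5 - 4 - 6: 1+3+4 = 8
The minimum is 7 via 0 - 5 - 2 - 6.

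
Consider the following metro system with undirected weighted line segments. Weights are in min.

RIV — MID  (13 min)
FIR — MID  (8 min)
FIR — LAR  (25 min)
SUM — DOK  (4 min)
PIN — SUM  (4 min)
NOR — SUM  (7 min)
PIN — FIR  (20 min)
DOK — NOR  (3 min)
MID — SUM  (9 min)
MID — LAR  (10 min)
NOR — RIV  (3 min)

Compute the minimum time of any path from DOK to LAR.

Compare a few routes:
DOK → NOR → SUM → MID → LAR: 3+7+9+10 = 29
DOK → SUM → MID → LAR: 4+9+10 = 23
Cheapest is DOK → SUM → MID → LAR at 23 min.

23 min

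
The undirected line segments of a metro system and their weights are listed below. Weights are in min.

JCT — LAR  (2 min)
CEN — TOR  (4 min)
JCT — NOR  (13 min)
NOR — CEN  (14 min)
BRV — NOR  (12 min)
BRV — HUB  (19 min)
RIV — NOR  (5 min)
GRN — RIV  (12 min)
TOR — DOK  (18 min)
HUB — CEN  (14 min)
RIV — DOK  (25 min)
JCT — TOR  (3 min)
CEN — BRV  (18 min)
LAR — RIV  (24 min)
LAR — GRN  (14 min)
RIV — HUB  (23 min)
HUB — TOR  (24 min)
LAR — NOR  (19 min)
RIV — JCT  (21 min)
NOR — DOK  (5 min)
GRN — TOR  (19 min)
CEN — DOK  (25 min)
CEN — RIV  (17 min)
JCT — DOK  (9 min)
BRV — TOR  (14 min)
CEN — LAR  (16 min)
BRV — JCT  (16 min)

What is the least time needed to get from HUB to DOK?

Running Dijkstra from HUB:
HUB: 0
CEN: 14  (via HUB)
TOR: 18  (via CEN)
BRV: 19  (via HUB)
JCT: 21  (via TOR)
LAR: 23  (via JCT)
RIV: 23  (via HUB)
NOR: 28  (via CEN)
DOK: 30  (via JCT)
Shortest route: HUB–CEN–TOR–JCT–DOK = 30 min.

30 min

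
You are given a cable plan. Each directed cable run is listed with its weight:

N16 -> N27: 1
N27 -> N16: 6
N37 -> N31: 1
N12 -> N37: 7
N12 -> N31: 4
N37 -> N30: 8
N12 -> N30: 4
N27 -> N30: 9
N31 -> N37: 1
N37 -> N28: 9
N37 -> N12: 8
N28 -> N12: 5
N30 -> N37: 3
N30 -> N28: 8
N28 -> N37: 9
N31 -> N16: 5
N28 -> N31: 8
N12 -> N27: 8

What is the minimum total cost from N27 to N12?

20

Compare a few routes:
N27–N30–N37–N28–N12: 9+3+9+5 = 26
N27–N30–N37–N12: 9+3+8 = 20
N27–N30–N28–N12: 9+8+5 = 22
The minimum is 20 via N27–N30–N37–N12.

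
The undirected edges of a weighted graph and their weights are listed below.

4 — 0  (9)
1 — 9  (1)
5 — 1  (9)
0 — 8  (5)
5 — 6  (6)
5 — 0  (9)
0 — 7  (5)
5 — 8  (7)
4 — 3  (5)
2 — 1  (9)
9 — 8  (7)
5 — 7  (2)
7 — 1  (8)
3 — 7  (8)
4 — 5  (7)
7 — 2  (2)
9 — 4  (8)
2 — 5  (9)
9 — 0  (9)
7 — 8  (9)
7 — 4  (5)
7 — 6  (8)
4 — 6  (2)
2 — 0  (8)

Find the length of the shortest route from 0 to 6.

11

Compare a few routes:
0 → 7 → 6: 5+8 = 13
0 → 4 → 6: 9+2 = 11
0 → 7 → 4 → 6: 5+5+2 = 12
Cheapest is 0 → 4 → 6 at 11.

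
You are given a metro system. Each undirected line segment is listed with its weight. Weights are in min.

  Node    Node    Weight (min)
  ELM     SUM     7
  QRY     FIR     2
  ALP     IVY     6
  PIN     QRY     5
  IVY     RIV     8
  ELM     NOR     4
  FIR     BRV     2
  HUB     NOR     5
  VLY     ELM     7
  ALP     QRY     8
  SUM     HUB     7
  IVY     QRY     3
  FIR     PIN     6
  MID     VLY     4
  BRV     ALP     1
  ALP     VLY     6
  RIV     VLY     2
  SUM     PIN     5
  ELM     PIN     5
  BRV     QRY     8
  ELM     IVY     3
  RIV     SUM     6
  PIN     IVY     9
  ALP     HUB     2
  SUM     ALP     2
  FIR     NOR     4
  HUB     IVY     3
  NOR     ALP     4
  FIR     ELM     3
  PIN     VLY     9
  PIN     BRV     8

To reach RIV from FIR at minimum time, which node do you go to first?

Compare a few routes:
FIR - BRV - ALP - SUM - RIV: 2+1+2+6 = 11
FIR - ELM - VLY - RIV: 3+7+2 = 12
The minimum is 11 min via FIR - BRV - ALP - SUM - RIV.
So from FIR the first move is to BRV.

BRV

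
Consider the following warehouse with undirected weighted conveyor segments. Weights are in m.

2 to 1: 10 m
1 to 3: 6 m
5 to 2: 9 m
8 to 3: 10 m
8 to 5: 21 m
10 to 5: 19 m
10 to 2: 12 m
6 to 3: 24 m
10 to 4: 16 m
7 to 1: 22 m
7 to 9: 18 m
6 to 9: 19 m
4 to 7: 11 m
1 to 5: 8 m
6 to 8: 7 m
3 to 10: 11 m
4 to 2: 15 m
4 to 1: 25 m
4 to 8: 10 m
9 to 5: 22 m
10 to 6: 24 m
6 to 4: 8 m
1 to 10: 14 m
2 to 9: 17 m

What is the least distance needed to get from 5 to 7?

Candidate routes:
5–1–7: 8+22 = 30
5–9–7: 22+18 = 40
5–2–4–7: 9+15+11 = 35
Cheapest is 5–1–7 at 30 m.

30 m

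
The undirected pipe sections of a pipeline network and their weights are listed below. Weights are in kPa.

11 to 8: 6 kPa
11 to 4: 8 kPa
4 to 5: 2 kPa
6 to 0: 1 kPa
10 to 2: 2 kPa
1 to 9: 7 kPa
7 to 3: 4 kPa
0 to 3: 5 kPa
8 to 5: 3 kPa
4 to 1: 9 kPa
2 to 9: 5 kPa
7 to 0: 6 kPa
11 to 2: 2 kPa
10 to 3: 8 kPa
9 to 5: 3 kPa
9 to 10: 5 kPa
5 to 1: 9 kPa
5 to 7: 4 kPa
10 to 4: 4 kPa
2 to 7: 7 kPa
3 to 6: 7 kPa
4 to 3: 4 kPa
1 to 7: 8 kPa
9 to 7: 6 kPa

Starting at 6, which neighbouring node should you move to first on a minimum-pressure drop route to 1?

0

Enumerating some paths:
6–0–3–7–1: 1+5+4+8 = 18
6–0–7–1: 1+6+8 = 15
The minimum is 15 kPa via 6–0–7–1.
So from 6 the first move is to 0.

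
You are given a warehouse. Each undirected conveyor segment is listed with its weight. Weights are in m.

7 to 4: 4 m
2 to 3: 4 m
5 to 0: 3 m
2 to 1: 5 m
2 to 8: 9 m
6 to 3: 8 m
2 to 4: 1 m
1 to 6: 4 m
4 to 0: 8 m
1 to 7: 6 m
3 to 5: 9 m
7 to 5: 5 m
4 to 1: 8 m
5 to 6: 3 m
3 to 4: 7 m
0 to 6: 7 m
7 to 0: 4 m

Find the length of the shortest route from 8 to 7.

14 m

Shortest distances from 8:
8: 0
2: 9  (via 8)
4: 10  (via 2)
3: 13  (via 2)
1: 14  (via 2)
7: 14  (via 4)
Shortest route: 8–2–4–7 = 14 m.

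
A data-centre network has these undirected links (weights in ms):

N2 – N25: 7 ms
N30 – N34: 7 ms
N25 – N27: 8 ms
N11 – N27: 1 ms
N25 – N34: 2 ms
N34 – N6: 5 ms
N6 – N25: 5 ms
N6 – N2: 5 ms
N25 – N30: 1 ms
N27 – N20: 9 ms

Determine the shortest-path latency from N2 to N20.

24 ms

Settle nodes by increasing distance from N2:
N2: 0
N6: 5  (via N2)
N25: 7  (via N2)
N30: 8  (via N25)
N34: 9  (via N25)
N27: 15  (via N25)
N11: 16  (via N27)
N20: 24  (via N27)
Shortest route: N2–N25–N27–N20 = 24 ms.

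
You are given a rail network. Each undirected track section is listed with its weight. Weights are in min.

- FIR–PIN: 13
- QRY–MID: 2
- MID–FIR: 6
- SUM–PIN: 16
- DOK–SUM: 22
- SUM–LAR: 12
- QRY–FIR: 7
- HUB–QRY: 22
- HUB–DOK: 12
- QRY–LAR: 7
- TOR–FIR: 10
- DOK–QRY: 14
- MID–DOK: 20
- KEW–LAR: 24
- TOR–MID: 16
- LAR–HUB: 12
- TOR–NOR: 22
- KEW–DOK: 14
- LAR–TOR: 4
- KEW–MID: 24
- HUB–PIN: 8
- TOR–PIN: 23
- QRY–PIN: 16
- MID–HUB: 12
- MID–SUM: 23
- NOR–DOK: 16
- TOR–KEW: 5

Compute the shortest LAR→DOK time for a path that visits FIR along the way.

35 min

Shortest LAR→FIR: LAR → TOR → FIR = 14
Shortest FIR→DOK: FIR → QRY → DOK = 21
Total via FIR: 14 + 21 = 35 min.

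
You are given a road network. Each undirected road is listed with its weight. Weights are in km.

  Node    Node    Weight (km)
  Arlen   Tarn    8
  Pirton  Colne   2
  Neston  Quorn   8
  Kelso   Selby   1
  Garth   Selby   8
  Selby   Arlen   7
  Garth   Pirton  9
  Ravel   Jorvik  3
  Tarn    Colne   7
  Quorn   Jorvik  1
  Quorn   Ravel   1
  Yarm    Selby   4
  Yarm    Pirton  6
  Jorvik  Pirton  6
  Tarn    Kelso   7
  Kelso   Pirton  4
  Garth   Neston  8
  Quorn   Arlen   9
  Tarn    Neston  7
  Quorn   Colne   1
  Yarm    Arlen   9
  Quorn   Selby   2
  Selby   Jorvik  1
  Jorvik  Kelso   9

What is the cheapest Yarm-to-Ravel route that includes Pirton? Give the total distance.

Best Yarm to Pirton: Yarm–Pirton costing 6
Shortest Pirton→Ravel: Pirton–Colne–Quorn–Ravel = 4
Total via Pirton: 6 + 4 = 10 km.

10 km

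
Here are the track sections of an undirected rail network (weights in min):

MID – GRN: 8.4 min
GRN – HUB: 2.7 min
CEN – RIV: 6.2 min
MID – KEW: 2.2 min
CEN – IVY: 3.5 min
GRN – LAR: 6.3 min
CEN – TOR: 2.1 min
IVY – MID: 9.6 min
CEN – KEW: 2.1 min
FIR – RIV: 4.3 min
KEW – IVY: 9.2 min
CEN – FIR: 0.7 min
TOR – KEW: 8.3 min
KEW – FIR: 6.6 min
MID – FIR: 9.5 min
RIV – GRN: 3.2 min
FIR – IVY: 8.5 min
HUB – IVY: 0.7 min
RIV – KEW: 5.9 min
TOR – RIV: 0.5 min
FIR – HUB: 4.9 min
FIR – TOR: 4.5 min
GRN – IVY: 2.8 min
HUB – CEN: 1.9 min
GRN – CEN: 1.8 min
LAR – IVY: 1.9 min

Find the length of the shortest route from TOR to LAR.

Enumerating some paths:
TOR - CEN - IVY - LAR: 2.1+3.5+1.9 = 7.5
TOR - CEN - HUB - IVY - LAR: 2.1+1.9+0.7+1.9 = 6.6
Cheapest is TOR - CEN - HUB - IVY - LAR at 6.6 min.

6.6 min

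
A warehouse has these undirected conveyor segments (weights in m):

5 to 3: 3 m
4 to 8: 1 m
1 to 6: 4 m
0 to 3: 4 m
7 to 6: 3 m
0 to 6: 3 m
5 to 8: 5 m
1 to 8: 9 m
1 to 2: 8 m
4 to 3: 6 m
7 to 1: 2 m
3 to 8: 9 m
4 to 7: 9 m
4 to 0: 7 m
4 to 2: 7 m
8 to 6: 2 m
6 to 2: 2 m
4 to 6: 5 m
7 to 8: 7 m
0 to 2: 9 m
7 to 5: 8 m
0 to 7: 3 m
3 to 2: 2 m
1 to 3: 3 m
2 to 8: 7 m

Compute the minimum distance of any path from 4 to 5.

6 m

Enumerating some paths:
4 - 8 - 5: 1+5 = 6
4 - 3 - 5: 6+3 = 9
The minimum is 6 m via 4 - 8 - 5.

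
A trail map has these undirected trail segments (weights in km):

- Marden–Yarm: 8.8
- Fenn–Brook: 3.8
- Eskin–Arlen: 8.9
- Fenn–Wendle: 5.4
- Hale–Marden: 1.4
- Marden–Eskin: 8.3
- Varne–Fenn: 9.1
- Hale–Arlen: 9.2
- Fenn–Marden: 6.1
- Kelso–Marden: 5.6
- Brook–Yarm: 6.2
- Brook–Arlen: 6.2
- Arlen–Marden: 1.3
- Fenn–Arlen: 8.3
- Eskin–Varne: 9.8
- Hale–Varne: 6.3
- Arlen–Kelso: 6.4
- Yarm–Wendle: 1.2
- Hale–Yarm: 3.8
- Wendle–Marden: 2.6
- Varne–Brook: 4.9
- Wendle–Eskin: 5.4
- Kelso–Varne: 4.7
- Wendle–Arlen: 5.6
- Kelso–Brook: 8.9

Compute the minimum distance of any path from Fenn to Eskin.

10.8 km

Shortest distances from Fenn:
Fenn: 0
Brook: 3.8  (via Fenn)
Wendle: 5.4  (via Fenn)
Marden: 6.1  (via Fenn)
Yarm: 6.6  (via Wendle)
Arlen: 7.4  (via Marden)
Hale: 7.5  (via Marden)
Varne: 8.7  (via Brook)
Eskin: 10.8  (via Wendle)
Shortest route: Fenn → Wendle → Eskin = 10.8 km.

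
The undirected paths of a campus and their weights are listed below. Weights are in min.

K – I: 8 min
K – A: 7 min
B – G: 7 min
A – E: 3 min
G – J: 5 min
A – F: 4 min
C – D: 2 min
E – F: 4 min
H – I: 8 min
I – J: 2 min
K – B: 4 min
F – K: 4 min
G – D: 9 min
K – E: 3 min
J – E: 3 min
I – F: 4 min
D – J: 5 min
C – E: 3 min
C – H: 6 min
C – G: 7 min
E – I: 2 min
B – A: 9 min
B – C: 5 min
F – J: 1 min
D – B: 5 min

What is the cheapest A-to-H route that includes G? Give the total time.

Best A to G: A–F–J–G costing 10
Shortest G→H: G–C–H = 13
Total via G: 10 + 13 = 23 min.

23 min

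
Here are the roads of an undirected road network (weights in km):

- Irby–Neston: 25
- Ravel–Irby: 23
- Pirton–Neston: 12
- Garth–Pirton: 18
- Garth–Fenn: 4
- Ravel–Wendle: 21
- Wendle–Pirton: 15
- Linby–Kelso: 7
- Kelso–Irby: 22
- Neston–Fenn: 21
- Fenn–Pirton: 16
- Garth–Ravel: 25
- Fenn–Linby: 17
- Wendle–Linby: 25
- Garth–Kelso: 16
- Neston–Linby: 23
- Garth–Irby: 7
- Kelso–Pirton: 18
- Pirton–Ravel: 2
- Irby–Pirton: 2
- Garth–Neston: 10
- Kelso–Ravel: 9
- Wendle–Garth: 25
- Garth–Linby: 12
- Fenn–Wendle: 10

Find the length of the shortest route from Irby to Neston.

14 km

Candidate routes:
Irby - Garth - Neston: 7+10 = 17
Irby - Pirton - Neston: 2+12 = 14
Irby - Neston: 25 = 25
The minimum is 14 km via Irby - Pirton - Neston.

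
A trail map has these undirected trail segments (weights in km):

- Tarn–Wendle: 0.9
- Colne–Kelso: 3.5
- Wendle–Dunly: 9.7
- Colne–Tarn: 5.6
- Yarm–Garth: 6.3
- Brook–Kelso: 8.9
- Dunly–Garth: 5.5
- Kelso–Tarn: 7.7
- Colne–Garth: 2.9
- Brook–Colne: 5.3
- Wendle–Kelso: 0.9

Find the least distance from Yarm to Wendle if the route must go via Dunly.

Shortest Yarm→Dunly: Yarm–Garth–Dunly = 11.8
Shortest Dunly→Wendle: Dunly–Wendle = 9.7
Total via Dunly: 11.8 + 9.7 = 21.5 km.

21.5 km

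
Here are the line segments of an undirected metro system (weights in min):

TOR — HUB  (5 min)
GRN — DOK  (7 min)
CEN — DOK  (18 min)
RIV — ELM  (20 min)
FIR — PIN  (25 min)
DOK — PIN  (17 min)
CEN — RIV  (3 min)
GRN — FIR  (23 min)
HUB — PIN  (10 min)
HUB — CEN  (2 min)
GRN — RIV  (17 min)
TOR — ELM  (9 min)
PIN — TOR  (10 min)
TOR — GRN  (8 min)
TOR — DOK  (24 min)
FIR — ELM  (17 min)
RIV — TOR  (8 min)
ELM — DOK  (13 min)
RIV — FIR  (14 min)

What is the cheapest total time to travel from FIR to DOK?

Compare a few routes:
FIR → RIV → CEN → DOK: 14+3+18 = 35
FIR → ELM → DOK: 17+13 = 30
Cheapest is FIR → ELM → DOK at 30 min.

30 min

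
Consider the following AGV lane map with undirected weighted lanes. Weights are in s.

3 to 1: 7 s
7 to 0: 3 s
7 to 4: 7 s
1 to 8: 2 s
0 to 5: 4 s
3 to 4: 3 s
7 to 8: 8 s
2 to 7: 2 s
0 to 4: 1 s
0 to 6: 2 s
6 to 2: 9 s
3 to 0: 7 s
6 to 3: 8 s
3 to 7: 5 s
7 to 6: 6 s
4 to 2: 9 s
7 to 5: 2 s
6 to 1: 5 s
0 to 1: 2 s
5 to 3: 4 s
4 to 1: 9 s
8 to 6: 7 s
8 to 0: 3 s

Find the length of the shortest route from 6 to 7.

5 s

Running Dijkstra from 6:
6: 0
0: 2  (via 6)
4: 3  (via 0)
1: 4  (via 0)
7: 5  (via 0)
Shortest route: 6–0–7 = 5 s.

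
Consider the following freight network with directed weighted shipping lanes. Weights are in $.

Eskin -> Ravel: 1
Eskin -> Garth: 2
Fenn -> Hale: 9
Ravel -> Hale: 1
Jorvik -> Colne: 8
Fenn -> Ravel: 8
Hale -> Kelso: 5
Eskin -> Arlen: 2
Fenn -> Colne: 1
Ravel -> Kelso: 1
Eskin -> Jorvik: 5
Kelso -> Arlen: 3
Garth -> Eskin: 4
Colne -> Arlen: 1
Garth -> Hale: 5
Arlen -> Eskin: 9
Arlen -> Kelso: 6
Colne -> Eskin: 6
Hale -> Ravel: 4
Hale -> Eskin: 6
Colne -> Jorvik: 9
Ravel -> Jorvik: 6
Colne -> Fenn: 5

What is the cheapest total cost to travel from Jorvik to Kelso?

$15

Running Dijkstra from Jorvik:
Jorvik: 0
Colne: 8  (via Jorvik)
Arlen: 9  (via Colne)
Fenn: 13  (via Colne)
Eskin: 14  (via Colne)
Ravel: 15  (via Eskin)
Kelso: 15  (via Arlen)
Shortest route: Jorvik–Colne–Arlen–Kelso = $15.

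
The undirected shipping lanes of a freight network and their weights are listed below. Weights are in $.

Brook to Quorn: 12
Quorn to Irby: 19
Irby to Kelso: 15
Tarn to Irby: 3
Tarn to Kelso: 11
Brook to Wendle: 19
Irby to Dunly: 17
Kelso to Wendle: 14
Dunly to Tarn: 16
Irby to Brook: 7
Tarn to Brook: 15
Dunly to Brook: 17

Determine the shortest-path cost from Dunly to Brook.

Running Dijkstra from Dunly:
Dunly: 0
Tarn: 16  (via Dunly)
Brook: 17  (via Dunly)
Shortest route: Dunly–Brook = $17.

$17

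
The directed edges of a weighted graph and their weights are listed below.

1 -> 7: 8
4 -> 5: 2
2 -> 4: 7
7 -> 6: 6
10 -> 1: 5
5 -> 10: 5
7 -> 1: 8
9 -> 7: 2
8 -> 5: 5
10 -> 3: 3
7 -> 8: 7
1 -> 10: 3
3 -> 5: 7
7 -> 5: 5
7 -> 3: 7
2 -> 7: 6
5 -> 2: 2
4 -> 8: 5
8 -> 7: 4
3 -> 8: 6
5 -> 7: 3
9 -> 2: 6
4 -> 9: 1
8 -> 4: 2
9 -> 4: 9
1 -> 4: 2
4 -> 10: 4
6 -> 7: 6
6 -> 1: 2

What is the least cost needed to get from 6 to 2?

Enumerating some paths:
6 - 1 - 4 - 5 - 2: 2+2+2+2 = 8
6 - 1 - 4 - 9 - 2: 2+2+1+6 = 11
6 - 1 - 4 - 9 - 7 - 5 - 2: 2+2+1+2+5+2 = 14
6 - 7 - 5 - 2: 6+5+2 = 13
Cheapest is 6 - 1 - 4 - 5 - 2 at 8.

8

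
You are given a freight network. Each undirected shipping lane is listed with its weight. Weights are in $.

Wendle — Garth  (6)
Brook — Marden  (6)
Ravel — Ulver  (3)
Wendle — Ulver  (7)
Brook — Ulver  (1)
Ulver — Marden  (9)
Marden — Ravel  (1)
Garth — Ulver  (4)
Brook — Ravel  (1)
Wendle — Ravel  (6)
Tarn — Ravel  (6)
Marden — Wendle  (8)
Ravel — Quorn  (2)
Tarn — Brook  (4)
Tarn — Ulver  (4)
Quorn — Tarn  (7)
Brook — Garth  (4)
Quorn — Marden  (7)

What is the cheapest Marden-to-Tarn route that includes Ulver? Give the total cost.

Best Marden to Ulver: Marden → Ravel → Brook → Ulver costing 3
Best Ulver to Tarn: Ulver → Tarn costing 4
Total via Ulver: 3 + 4 = $7.

$7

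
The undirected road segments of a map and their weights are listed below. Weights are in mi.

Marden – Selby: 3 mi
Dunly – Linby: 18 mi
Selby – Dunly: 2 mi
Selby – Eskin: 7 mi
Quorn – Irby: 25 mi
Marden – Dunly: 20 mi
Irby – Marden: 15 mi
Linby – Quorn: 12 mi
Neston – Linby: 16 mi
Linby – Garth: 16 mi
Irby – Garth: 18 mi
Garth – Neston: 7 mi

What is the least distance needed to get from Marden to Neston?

Running Dijkstra from Marden:
Marden: 0
Selby: 3  (via Marden)
Dunly: 5  (via Selby)
Eskin: 10  (via Selby)
Irby: 15  (via Marden)
Linby: 23  (via Dunly)
Garth: 33  (via Irby)
Quorn: 35  (via Linby)
Neston: 39  (via Linby)
Shortest route: Marden → Selby → Dunly → Linby → Neston = 39 mi.

39 mi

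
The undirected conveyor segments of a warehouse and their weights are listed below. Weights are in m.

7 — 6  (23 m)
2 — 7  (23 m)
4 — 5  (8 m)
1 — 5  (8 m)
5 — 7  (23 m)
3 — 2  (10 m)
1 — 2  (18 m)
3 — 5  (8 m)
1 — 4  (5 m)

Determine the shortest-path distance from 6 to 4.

Settle nodes by increasing distance from 6:
6: 0
7: 23  (via 6)
2: 46  (via 7)
5: 46  (via 7)
1: 54  (via 5)
3: 54  (via 5)
4: 54  (via 5)
Shortest route: 6 → 7 → 5 → 4 = 54 m.

54 m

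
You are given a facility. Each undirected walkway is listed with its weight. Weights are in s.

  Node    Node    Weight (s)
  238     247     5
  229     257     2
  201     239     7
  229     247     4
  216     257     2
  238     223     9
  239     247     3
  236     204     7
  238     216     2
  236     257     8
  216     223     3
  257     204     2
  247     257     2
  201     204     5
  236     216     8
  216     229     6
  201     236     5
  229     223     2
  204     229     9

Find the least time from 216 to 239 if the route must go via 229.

11 s

Shortest 216→229: 216 → 257 → 229 = 4
Best 229 to 239: 229 → 247 → 239 costing 7
Total via 229: 4 + 7 = 11 s.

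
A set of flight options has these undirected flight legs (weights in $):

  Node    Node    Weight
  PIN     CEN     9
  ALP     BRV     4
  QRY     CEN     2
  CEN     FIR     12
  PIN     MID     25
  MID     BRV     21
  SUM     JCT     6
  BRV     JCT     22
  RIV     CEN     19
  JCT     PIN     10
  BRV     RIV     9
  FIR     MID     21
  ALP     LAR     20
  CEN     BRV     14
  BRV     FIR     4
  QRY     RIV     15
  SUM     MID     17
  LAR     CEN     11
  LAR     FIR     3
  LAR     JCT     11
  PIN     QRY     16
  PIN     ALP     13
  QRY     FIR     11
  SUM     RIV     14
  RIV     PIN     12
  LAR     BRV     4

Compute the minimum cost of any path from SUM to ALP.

$25

Running Dijkstra from SUM:
SUM: 0
JCT: 6  (via SUM)
RIV: 14  (via SUM)
PIN: 16  (via JCT)
MID: 17  (via SUM)
LAR: 17  (via JCT)
FIR: 20  (via LAR)
BRV: 21  (via LAR)
ALP: 25  (via BRV)
Shortest route: SUM–JCT–LAR–BRV–ALP = $25.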